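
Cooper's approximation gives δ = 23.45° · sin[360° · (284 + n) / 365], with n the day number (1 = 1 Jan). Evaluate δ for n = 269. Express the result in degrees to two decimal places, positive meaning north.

360 × (284 + 269) / 365 = 545.425°; sin(545.425°) = -0.0945.
δ = 23.45 × -0.0945 = -2.216° ≈ -2.22°.

-2.22°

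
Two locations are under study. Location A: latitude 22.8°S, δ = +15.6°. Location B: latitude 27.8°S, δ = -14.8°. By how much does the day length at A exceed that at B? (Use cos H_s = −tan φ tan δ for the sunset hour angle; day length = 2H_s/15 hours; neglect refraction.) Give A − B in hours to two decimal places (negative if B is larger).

A: H_s = arccos(−tan -22.8° · tan 15.6°) = 83.26°, so 2H_s/15 = 11.1013 h.
B: H_s = arccos(−tan -27.8° · tan -14.8°) = 98.01°, so 2H_s/15 = 13.0680 h.
A − B = 11.1013 − 13.0680 = -1.9667 h.

-1.97 h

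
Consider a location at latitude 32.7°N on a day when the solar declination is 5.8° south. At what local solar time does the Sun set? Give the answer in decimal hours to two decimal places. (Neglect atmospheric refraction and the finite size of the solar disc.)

cos H_s = −tan(32.7°) · tan(-5.8°) = 0.0652, so H_s = arccos(0.0652) = 86.26°.
Sunset is at 12 + H_s/15 = 12 + 5.751 = 17.751 h local solar time.

17.75 h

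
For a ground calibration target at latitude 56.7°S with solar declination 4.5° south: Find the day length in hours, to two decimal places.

−tan φ tan δ = −(-1.5224)(-0.0787) = -0.1198; H_s = arccos(-0.1198) = 96.88°.
Day length = 2 H_s / 15° h⁻¹ = 193.76° / 15 = 12.917 h.

12.92 hours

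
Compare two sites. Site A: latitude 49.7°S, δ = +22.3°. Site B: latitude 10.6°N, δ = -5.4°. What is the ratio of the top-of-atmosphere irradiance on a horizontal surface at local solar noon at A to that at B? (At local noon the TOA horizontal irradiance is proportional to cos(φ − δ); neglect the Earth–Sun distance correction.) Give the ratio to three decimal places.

0.321

A: cos θ_z = cos(-49.7° − (22.3°)) = 0.3090.
B: cos θ_z = cos(10.6° − (-5.4°)) = 0.9613.
Ratio A/B = 0.3090 / 0.9613 = 0.3214.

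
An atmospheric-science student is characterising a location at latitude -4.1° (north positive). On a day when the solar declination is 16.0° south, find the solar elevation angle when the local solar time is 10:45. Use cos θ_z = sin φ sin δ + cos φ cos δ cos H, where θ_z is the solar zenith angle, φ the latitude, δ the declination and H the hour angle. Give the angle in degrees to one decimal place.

Hour angle H = 15° × (10.75 − 12) = -18.75°.
cos θ_z = sin(-4.1°) sin(-16.0°) + cos(-4.1°) cos(-16.0°) cos(-18.75°) = 0.0197 + 0.9079 = 0.9276.
θ_z = arccos(0.9276) = 21.94°, so the elevation is 90° − 21.94° = 68.06°.

68.1°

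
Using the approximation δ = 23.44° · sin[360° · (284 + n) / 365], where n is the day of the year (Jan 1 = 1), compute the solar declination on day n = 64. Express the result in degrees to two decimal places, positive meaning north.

-6.76°

360 × (284 + 64) / 365 = 343.233°; sin(343.233°) = -0.2885.
δ = 23.44 × -0.2885 = -6.762° ≈ -6.76°.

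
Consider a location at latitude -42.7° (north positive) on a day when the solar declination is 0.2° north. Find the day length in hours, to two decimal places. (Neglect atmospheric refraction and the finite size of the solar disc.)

11.98 hours

−tan φ tan δ = −(-0.9228)(0.0035) = 0.0032; H_s = arccos(0.0032) = 89.82°.
Day length = 2 H_s / 15° h⁻¹ = 179.64° / 15 = 11.976 h.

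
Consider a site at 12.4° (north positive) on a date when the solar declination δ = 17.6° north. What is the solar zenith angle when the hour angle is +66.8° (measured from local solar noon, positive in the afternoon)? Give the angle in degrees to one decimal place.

64.4°

With φ = 12.4°, δ = 17.6°, H = 66.80°: sin φ sin δ = 0.0649, cos φ cos δ cos H = 0.3667, so cos θ_z = 0.4316.
θ_z = arccos(0.4316) = 64.43°.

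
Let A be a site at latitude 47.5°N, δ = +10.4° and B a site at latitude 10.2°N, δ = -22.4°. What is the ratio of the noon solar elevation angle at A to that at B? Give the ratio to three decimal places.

0.922

A: 90° − |47.5 − (10.4)| = 52.90°.
B: 90° − |10.2 − (-22.4)| = 57.40°.
Ratio A/B = 52.9000 / 57.4000 = 0.9216.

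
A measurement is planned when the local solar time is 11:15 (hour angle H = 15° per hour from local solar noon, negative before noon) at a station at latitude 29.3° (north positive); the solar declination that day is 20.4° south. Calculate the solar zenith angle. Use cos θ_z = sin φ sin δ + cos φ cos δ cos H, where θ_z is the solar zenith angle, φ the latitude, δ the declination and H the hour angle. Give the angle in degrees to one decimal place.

Hour angle H = 15° × (11.25 − 12) = -11.25°.
cos θ_z = sin(29.3°) sin(-20.4°) + cos(29.3°) cos(-20.4°) cos(-11.25°) = -0.1706 + 0.8017 = 0.6311.
θ_z = arccos(0.6311) = 50.87°.

50.9°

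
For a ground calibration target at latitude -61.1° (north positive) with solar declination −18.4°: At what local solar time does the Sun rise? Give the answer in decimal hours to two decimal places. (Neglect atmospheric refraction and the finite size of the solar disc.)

The sunset hour angle satisfies cos H_s = −tan φ tan δ = -0.6026, giving H_s = 127.06°.
Sunrise is at 12 − H_s/15 = 12 − 8.471 = 3.529 h local solar time.

3.53 h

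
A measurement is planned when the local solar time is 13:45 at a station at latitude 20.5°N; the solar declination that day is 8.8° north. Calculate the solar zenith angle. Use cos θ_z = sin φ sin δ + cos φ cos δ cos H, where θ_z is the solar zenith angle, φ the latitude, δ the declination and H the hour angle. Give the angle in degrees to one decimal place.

Hour angle H = 15° × (13.75 − 12) = 26.25°.
With φ = 20.5°, δ = 8.8°, H = 26.25°: sin φ sin δ = 0.0536, cos φ cos δ cos H = 0.8302, so cos θ_z = 0.8838.
θ_z = arccos(0.8838) = 27.90°.

27.9°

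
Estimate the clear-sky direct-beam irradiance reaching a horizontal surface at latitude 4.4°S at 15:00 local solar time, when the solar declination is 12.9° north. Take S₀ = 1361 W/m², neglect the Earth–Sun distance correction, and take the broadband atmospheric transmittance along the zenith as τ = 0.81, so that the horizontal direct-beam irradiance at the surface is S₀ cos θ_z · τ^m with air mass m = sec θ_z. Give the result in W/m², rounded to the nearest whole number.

666 W/m²

Hour angle H = 15° × (15 − 12) = 45.00°.
With φ = -4.4°, δ = 12.9°, H = 45.00°: sin φ sin δ = -0.0171, cos φ cos δ cos H = 0.6872, so cos θ_z = 0.6701.
Air mass m = 1/cos θ_z = 1/0.6701 = 1.492; τ^m = 0.81^1.492 = 0.7302.
Surface direct beam = 1361 × 0.6701 × 0.7302 = 665.95 W/m².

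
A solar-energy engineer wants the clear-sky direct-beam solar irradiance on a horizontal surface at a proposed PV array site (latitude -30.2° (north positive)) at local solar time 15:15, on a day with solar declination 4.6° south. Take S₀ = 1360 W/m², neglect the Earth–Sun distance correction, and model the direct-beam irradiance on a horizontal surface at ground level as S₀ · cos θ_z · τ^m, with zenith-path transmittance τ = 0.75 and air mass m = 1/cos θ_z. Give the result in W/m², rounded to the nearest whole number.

516 W/m²

Hour angle H = 15° × (15.25 − 12) = 48.75°.
cos θ_z = sin(-30.2°) sin(-4.6°) + cos(-30.2°) cos(-4.6°) cos(48.75°) = 0.0403 + 0.5680 = 0.6083.
Air mass m = 1/cos θ_z = 1/0.6083 = 1.644; τ^m = 0.75^1.644 = 0.6232.
Surface direct beam = 1360 × 0.6083 × 0.6232 = 515.57 W/m².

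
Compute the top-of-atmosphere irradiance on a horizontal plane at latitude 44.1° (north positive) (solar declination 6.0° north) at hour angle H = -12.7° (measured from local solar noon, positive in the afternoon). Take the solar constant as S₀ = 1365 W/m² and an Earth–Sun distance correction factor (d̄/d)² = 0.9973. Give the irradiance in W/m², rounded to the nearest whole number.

1047 W/m²

cos θ_z = sin φ sin δ + cos φ cos δ cos H = (0.6959)(0.1045) + (0.7181)(0.9945)(0.9755) = 0.7694.
Top-of-atmosphere irradiance = S₀ (d̄/d)² cos θ_z = 1365 × 0.9973 × 0.7694 = 1047.40 W/m².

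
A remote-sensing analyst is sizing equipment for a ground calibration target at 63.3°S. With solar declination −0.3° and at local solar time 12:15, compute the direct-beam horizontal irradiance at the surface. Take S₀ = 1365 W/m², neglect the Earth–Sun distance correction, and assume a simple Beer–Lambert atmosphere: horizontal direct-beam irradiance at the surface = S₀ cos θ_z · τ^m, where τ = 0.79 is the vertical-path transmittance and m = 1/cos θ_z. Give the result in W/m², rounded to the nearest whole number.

368 W/m²

Hour angle H = 15° × (12.25 − 12) = 3.75°.
With φ = -63.3°, δ = -0.3°, H = 3.75°: sin φ sin δ = 0.0047, cos φ cos δ cos H = 0.4484, so cos θ_z = 0.4531.
Air mass m = 1/cos θ_z = 1/0.4531 = 2.207; τ^m = 0.79^2.207 = 0.5944.
Surface direct beam = 1365 × 0.4531 × 0.5944 = 367.63 W/m².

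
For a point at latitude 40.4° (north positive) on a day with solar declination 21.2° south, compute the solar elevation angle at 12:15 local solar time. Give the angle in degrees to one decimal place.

28.3°

Hour angle H = 15° × (12.25 − 12) = 3.75°.
cos θ_z = sin(40.4°) sin(-21.2°) + cos(40.4°) cos(-21.2°) cos(3.75°) = -0.2344 + 0.7085 = 0.4741.
θ_z = arccos(0.4741) = 61.70°, so the elevation is 90° − 61.70° = 28.30°.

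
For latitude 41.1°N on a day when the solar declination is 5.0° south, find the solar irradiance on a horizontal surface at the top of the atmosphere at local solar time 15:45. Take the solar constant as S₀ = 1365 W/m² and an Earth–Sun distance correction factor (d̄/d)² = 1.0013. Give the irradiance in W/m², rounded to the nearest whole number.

Hour angle H = 15° × (15.75 − 12) = 56.25°.
cos θ_z = sin φ sin δ + cos φ cos δ cos H = (0.6574)(-0.0872) + (0.7536)(0.9962)(0.5556) = 0.3598.
Top-of-atmosphere irradiance = S₀ (d̄/d)² cos θ_z = 1365 × 1.0013 × 0.3598 = 491.77 W/m².

492 W/m²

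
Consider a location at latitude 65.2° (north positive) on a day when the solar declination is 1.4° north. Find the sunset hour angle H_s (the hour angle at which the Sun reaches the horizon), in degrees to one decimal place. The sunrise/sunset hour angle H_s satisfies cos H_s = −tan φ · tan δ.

93.0°

The sunset hour angle satisfies cos H_s = −tan φ tan δ = -0.0529, giving H_s = 93.03°.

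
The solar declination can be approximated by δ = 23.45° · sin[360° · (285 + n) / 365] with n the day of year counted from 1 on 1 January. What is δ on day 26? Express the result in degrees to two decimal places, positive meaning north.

360 × (285 + 26) / 365 = 306.740°; sin(306.740°) = -0.8014.
δ = 23.45 × -0.8014 = -18.793° ≈ -18.79°.

-18.79°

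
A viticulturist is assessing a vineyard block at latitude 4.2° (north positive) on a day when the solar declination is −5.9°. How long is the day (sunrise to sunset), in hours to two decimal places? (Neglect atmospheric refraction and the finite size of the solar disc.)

The sunset hour angle satisfies cos H_s = −tan φ tan δ = 0.0076, giving H_s = 89.56°.
Day length = 2 H_s / 15° h⁻¹ = 179.12° / 15 = 11.941 h.

11.94 hours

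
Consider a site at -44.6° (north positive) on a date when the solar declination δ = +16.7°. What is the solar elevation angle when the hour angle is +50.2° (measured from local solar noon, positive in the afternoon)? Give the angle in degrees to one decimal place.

cos θ_z = sin φ sin δ + cos φ cos δ cos H = (-0.7022)(0.2874) + (0.7120)(0.9578)(0.6401) = 0.2347.
θ_z = arccos(0.2347) = 76.43°, so the elevation is 90° − 76.43° = 13.57°.

13.6°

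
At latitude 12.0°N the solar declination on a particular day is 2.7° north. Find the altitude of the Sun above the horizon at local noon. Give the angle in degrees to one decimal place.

80.7°

At local solar noon the hour angle is zero, so the elevation is 90° − |φ − δ| = 90° − |12.0° − (2.7°)| = 90° − 9.3° = 80.7°.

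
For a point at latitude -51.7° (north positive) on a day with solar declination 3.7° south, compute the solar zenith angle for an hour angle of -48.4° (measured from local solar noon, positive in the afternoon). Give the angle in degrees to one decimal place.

62.5°

cos θ_z = sin(-51.7°) sin(-3.7°) + cos(-51.7°) cos(-3.7°) cos(-48.40°) = 0.0506 + 0.4106 = 0.4612.
θ_z = arccos(0.4612) = 62.54°.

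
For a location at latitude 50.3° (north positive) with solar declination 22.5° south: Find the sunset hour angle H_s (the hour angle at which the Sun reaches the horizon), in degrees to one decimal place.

60.1°

cos H_s = −tan(50.3°) · tan(-22.5°) = 0.4989, so H_s = arccos(0.4989) = 60.07°.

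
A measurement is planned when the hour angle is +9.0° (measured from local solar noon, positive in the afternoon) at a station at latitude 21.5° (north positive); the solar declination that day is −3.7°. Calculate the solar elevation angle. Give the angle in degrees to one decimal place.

cos θ_z = sin φ sin δ + cos φ cos δ cos H = (0.3665)(-0.0645) + (0.9304)(0.9979)(0.9877) = 0.8934.
θ_z = arccos(0.8934) = 26.70°, so the elevation is 90° − 26.70° = 63.30°.

63.3°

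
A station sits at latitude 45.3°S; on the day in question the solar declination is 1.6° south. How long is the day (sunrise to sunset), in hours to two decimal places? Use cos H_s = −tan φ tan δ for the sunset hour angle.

12.22 hours

−tan φ tan δ = −(-1.0105)(-0.0279) = -0.0282; H_s = arccos(-0.0282) = 91.62°.
Day length = 2 H_s / 15° h⁻¹ = 183.24° / 15 = 12.216 h.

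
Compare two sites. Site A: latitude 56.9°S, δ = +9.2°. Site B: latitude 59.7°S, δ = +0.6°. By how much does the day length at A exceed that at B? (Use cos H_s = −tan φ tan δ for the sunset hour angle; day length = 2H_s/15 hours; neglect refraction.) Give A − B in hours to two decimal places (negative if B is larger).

A: H_s = arccos(−tan -56.9° · tan 9.2°) = 75.61°, so 2H_s/15 = 10.0813 h.
B: H_s = arccos(−tan -59.7° · tan 0.6°) = 88.97°, so 2H_s/15 = 11.8627 h.
A − B = 10.0813 − 11.8627 = -1.7814 h.

-1.78 h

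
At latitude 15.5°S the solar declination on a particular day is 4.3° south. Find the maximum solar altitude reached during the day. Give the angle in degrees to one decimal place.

78.8°

At local solar noon the hour angle is zero, so the elevation is 90° − |φ − δ| = 90° − |-15.5° − (-4.3°)| = 90° − 11.2° = 78.8°.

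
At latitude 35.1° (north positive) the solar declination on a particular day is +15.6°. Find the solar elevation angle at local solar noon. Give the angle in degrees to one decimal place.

At local solar noon the hour angle is zero, so the elevation is 90° − |φ − δ| = 90° − |35.1° − (15.6°)| = 90° − 19.5° = 70.5°.

70.5°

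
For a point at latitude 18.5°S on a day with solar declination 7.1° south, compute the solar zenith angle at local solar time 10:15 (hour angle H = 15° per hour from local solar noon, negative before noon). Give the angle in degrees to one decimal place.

Hour angle H = 15° × (10.25 − 12) = -26.25°.
With φ = -18.5°, δ = -7.1°, H = -26.25°: sin φ sin δ = 0.0392, cos φ cos δ cos H = 0.8440, so cos θ_z = 0.8832.
θ_z = arccos(0.8832) = 27.97°.

28.0°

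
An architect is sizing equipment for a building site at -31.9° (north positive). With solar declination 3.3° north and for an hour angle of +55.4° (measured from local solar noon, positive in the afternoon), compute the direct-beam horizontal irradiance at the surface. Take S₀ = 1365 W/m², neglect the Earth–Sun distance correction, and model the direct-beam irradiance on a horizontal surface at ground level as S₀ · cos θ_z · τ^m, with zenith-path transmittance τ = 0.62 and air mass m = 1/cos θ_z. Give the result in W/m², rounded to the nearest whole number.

213 W/m²

cos θ_z = sin(-31.9°) sin(3.3°) + cos(-31.9°) cos(3.3°) cos(55.40°) = -0.0304 + 0.4813 = 0.4509.
Air mass m = 1/cos θ_z = 1/0.4509 = 2.218; τ^m = 0.62^2.218 = 0.3464.
Surface direct beam = 1365 × 0.4509 × 0.3464 = 213.20 W/m².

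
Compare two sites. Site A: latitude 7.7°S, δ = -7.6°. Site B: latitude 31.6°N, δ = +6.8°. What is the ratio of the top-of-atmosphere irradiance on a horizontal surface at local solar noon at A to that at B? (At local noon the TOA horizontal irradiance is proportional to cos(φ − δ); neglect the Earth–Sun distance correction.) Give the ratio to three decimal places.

1.102

A: cos θ_z = cos(-7.7° − (-7.6°)) = 1.0000.
B: cos θ_z = cos(31.6° − (6.8°)) = 0.9078.
Ratio A/B = 1.0000 / 0.9078 = 1.1016.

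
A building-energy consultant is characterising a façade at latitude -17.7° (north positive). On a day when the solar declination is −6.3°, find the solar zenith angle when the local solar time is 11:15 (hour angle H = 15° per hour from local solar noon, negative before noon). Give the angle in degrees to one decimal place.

Hour angle H = 15° × (11.25 − 12) = -11.25°.
cos θ_z = sin φ sin δ + cos φ cos δ cos H = (-0.3040)(-0.1097) + (0.9527)(0.9940)(0.9808) = 0.9622.
θ_z = arccos(0.9622) = 15.80°.

15.8°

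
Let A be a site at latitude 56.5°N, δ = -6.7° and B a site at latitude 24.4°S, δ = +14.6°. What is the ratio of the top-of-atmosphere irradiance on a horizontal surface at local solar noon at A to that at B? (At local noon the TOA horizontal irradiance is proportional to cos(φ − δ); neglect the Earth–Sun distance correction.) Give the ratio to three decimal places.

A: cos θ_z = cos(56.5° − (-6.7°)) = 0.4509.
B: cos θ_z = cos(-24.4° − (14.6°)) = 0.7771.
Ratio A/B = 0.4509 / 0.7771 = 0.5802.

0.580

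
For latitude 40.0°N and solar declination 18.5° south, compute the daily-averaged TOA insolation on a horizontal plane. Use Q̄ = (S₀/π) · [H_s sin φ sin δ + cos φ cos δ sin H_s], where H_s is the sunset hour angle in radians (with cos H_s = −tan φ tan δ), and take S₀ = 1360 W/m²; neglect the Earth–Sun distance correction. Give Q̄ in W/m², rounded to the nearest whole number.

−tan φ tan δ = −(0.8391)(-0.3346) = 0.2808; H_s = arccos(0.2808) = 73.69°. In radians, H_s = 1.2861.
H_s sin φ sin δ = 1.2861 × 0.6428 × -0.3173 = -0.2623.
cos φ cos δ sin H_s = 0.7660 × 0.9483 × 0.9597 = 0.6971.
Q̄ = (1360/π) × (-0.2623 + 0.6971) = 432.90 × 0.4348 = 188.22 W/m².

188 W/m²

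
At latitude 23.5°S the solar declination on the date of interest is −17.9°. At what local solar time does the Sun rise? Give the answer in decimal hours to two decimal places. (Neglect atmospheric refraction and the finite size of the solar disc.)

5.46 h

cos H_s = −tan(-23.5°) · tan(-17.9°) = -0.1404, so H_s = arccos(-0.1404) = 98.07°.
Sunrise is at 12 − H_s/15 = 12 − 6.538 = 5.462 h local solar time.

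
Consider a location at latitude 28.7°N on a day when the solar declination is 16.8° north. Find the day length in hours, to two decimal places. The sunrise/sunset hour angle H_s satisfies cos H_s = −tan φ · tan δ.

13.27 hours

The sunset hour angle satisfies cos H_s = −tan φ tan δ = -0.1653, giving H_s = 99.51°.
Day length = 2 H_s / 15° h⁻¹ = 199.02° / 15 = 13.268 h.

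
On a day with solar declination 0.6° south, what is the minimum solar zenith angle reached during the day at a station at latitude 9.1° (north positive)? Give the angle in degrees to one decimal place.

At local solar noon the hour angle is zero, so the zenith angle is |φ − δ| = |9.1° − (-0.6°)| = 9.7°.

9.7°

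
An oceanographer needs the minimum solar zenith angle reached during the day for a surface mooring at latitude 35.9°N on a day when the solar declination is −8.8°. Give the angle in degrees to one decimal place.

At local solar noon the hour angle is zero, so the zenith angle is |φ − δ| = |35.9° − (-8.8°)| = 44.7°.

44.7°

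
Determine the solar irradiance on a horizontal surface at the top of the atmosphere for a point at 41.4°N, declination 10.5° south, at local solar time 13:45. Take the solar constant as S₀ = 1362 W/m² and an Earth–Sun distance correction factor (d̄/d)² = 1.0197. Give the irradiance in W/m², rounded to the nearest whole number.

751 W/m²

Hour angle H = 15° × (13.75 − 12) = 26.25°.
cos θ_z = sin(41.4°) sin(-10.5°) + cos(41.4°) cos(-10.5°) cos(26.25°) = -0.1205 + 0.6615 = 0.5410.
Top-of-atmosphere irradiance = S₀ (d̄/d)² cos θ_z = 1362 × 1.0197 × 0.5410 = 751.36 W/m².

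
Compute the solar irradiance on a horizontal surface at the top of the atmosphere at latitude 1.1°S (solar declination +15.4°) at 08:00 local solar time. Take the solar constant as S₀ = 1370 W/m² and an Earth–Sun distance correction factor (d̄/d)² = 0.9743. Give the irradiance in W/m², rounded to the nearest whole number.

Hour angle H = 15° × (8 − 12) = -60.00°.
cos θ_z = sin(-1.1°) sin(15.4°) + cos(-1.1°) cos(15.4°) cos(-60.00°) = -0.0051 + 0.4820 = 0.4769.
Top-of-atmosphere irradiance = S₀ (d̄/d)² cos θ_z = 1370 × 0.9743 × 0.4769 = 636.56 W/m².

637 W/m²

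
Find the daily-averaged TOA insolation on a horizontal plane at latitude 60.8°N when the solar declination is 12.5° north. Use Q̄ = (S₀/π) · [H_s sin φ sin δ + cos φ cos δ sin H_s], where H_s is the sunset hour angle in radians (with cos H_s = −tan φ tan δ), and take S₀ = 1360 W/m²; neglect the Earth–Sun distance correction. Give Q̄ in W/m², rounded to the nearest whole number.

351 W/m²

The sunset hour angle satisfies cos H_s = −tan φ tan δ = -0.3967, giving H_s = 113.37°. In radians, H_s = 1.9787.
H_s sin φ sin δ = 1.9787 × 0.8729 × 0.2164 = 0.3738.
cos φ cos δ sin H_s = 0.4879 × 0.9763 × 0.9180 = 0.4373.
Q̄ = (1360/π) × (0.3738 + 0.4373) = 432.90 × 0.8111 = 351.13 W/m².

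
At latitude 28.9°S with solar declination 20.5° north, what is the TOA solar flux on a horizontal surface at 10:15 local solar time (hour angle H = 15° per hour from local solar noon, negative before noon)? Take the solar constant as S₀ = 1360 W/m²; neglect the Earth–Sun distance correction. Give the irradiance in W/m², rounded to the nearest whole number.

Hour angle H = 15° × (10.25 − 12) = -26.25°.
cos θ_z = sin φ sin δ + cos φ cos δ cos H = (-0.4833)(0.3502) + (0.8755)(0.9367)(0.8969) = 0.5663.
Top-of-atmosphere irradiance = S₀ cos θ_z = 1360 × 0.5663 = 770.17 W/m².

770 W/m²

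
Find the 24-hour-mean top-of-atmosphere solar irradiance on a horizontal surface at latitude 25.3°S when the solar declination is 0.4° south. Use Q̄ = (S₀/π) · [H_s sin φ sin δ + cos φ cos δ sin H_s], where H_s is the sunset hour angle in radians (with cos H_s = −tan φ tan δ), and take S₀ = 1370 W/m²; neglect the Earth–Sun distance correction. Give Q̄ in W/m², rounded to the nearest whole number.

396 W/m²

The sunset hour angle satisfies cos H_s = −tan φ tan δ = -0.0033, giving H_s = 90.19°. In radians, H_s = 1.5741.
H_s sin φ sin δ = 1.5741 × -0.4274 × -0.0070 = 0.0047.
cos φ cos δ sin H_s = 0.9041 × 1.0000 × 1.0000 = 0.9041.
Q̄ = (1370/π) × (0.0047 + 0.9041) = 436.08 × 0.9088 = 396.31 W/m².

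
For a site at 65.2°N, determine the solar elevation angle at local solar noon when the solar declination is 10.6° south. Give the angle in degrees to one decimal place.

14.2°

At local solar noon the hour angle is zero, so the elevation is 90° − |φ − δ| = 90° − |65.2° − (-10.6°)| = 90° − 75.8° = 14.2°.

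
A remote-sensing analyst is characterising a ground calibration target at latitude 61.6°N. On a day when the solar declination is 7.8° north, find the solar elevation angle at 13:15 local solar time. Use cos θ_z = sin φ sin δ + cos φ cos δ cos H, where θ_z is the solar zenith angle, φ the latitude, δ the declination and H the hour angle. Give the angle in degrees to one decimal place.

Hour angle H = 15° × (13.25 − 12) = 18.75°.
With φ = 61.6°, δ = 7.8°, H = 18.75°: sin φ sin δ = 0.1194, cos φ cos δ cos H = 0.4462, so cos θ_z = 0.5656.
θ_z = arccos(0.5656) = 55.56°, so the elevation is 90° − 55.56° = 34.44°.

34.4°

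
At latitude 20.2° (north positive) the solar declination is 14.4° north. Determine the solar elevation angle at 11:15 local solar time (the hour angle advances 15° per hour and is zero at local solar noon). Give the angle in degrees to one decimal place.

77.8°

Hour angle H = 15° × (11.25 − 12) = -11.25°.
cos θ_z = sin(20.2°) sin(14.4°) + cos(20.2°) cos(14.4°) cos(-11.25°) = 0.0859 + 0.8915 = 0.9774.
θ_z = arccos(0.9774) = 12.20°, so the elevation is 90° − 12.20° = 77.80°.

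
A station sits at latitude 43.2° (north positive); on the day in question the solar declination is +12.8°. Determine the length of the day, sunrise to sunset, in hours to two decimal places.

cos H_s = −tan(43.2°) · tan(12.8°) = -0.2133, so H_s = arccos(-0.2133) = 102.32°.
Day length = 2 H_s / 15° h⁻¹ = 204.64° / 15 = 13.643 h.

13.64 hours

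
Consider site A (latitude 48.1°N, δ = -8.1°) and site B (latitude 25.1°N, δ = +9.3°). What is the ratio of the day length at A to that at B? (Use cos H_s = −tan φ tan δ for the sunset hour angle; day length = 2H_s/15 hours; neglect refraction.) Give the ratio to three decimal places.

0.857

A: H_s = arccos(−tan 48.1° · tan -8.1°) = 80.87°, so 2H_s/15 = 10.7827 h.
B: H_s = arccos(−tan 25.1° · tan 9.3°) = 94.40°, so 2H_s/15 = 12.5867 h.
Ratio A/B = 10.7827 / 12.5867 = 0.8567.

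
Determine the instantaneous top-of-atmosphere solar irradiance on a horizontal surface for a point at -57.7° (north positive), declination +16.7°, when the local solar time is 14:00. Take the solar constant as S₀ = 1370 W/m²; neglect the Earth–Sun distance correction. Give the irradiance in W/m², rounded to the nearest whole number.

Hour angle H = 15° × (14 − 12) = 30.00°.
cos θ_z = sin φ sin δ + cos φ cos δ cos H = (-0.8453)(0.2874) + (0.5344)(0.9578)(0.8660) = 0.2003.
Top-of-atmosphere irradiance = S₀ cos θ_z = 1370 × 0.2003 = 274.41 W/m².

274 W/m²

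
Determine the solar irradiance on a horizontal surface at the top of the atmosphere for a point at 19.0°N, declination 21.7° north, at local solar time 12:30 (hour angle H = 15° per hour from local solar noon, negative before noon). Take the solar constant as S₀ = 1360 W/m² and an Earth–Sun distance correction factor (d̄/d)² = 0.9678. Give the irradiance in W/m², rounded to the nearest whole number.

Hour angle H = 15° × (12.5 − 12) = 7.50°.
cos θ_z = sin(19.0°) sin(21.7°) + cos(19.0°) cos(21.7°) cos(7.50°) = 0.1204 + 0.8710 = 0.9914.
Top-of-atmosphere irradiance = S₀ (d̄/d)² cos θ_z = 1360 × 0.9678 × 0.9914 = 1304.89 W/m².

1305 W/m²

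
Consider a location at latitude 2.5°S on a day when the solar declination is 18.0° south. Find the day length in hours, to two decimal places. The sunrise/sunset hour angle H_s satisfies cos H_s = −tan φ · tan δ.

−tan φ tan δ = −(-0.0437)(-0.3249) = -0.0142; H_s = arccos(-0.0142) = 90.81°.
Day length = 2 H_s / 15° h⁻¹ = 181.62° / 15 = 12.108 h.

12.11 hours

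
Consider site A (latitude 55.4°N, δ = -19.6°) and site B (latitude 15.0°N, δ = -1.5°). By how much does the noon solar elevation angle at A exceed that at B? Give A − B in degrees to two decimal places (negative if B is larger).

A: 90° − |55.4 − (-19.6)| = 15.00°.
B: 90° − |15.0 − (-1.5)| = 73.50°.
A − B = 15.00 − 73.50 = -58.50°.

-58.50°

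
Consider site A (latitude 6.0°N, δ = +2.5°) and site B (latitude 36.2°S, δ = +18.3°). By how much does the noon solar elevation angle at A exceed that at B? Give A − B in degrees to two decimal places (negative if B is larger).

A: 90° − |6.0 − (2.5)| = 86.50°.
B: 90° − |-36.2 − (18.3)| = 35.50°.
A − B = 86.50 − 35.50 = 51.00°.

+51.00°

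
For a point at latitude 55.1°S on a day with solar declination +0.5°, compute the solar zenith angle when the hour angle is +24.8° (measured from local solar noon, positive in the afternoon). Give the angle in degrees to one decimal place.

cos θ_z = sin(-55.1°) sin(0.5°) + cos(-55.1°) cos(0.5°) cos(24.80°) = -0.0072 + 0.5194 = 0.5122.
θ_z = arccos(0.5122) = 59.19°.

59.2°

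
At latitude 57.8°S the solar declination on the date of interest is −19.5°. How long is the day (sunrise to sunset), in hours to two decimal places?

cos H_s = −tan(-57.8°) · tan(-19.5°) = -0.5623, so H_s = arccos(-0.5623) = 124.22°.
Day length = 2 H_s / 15° h⁻¹ = 248.44° / 15 = 16.563 h.

16.56 hours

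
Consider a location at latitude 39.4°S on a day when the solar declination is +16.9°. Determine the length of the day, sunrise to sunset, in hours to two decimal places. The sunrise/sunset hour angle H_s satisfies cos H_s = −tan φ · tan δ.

10.07 hours

cos H_s = −tan(-39.4°) · tan(16.9°) = 0.2496, so H_s = arccos(0.2496) = 75.55°.
Day length = 2 H_s / 15° h⁻¹ = 151.10° / 15 = 10.073 h.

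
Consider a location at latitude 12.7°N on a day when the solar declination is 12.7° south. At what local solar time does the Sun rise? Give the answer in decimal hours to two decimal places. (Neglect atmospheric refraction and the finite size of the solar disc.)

cos H_s = −tan(12.7°) · tan(-12.7°) = 0.0508, so H_s = arccos(0.0508) = 87.09°.
Sunrise is at 12 − H_s/15 = 12 − 5.806 = 6.194 h local solar time.

6.19 h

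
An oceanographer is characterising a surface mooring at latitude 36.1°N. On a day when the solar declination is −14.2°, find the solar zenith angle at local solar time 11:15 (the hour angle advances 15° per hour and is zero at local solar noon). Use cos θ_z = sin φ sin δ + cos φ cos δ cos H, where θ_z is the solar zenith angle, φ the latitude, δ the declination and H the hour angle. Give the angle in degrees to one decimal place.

Hour angle H = 15° × (11.25 − 12) = -11.25°.
With φ = 36.1°, δ = -14.2°, H = -11.25°: sin φ sin δ = -0.1445, cos φ cos δ cos H = 0.7683, so cos θ_z = 0.6238.
θ_z = arccos(0.6238) = 51.41°.

51.4°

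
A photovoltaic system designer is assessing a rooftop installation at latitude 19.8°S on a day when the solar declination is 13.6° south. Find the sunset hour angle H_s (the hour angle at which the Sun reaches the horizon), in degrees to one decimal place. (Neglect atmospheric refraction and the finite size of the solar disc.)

95.0°

cos H_s = −tan(-19.8°) · tan(-13.6°) = -0.0871, so H_s = arccos(-0.0871) = 95.00°.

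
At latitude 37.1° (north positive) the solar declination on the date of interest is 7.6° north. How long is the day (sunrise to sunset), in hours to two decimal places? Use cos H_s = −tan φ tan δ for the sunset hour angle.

The sunset hour angle satisfies cos H_s = −tan φ tan δ = -0.1009, giving H_s = 95.79°.
Day length = 2 H_s / 15° h⁻¹ = 191.58° / 15 = 12.772 h.

12.77 hours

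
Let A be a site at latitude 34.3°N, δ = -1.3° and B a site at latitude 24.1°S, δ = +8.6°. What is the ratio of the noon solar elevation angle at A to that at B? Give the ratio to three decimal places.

0.949

A: 90° − |34.3 − (-1.3)| = 54.40°.
B: 90° − |-24.1 − (8.6)| = 57.30°.
Ratio A/B = 54.4000 / 57.3000 = 0.9494.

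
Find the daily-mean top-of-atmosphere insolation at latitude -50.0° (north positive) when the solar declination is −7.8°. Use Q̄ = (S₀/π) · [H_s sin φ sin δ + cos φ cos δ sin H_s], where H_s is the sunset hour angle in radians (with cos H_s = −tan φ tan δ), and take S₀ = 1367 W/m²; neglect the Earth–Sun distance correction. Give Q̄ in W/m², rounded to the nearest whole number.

cos H_s = −tan(-50.0°) · tan(-7.8°) = -0.1632, so H_s = arccos(-0.1632) = 99.39°. In radians, H_s = 1.7347.
H_s sin φ sin δ = 1.7347 × -0.7660 × -0.1357 = 0.1803.
cos φ cos δ sin H_s = 0.6428 × 0.9907 × 0.9866 = 0.6283.
Q̄ = (1367/π) × (0.1803 + 0.6283) = 435.13 × 0.8086 = 351.85 W/m².

352 W/m²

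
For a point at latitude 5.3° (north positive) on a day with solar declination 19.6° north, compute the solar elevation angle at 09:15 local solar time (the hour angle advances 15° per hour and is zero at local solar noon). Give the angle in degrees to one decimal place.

Hour angle H = 15° × (9.25 − 12) = -41.25°.
cos θ_z = sin(5.3°) sin(19.6°) + cos(5.3°) cos(19.6°) cos(-41.25°) = 0.0310 + 0.7052 = 0.7362.
θ_z = arccos(0.7362) = 42.59°, so the elevation is 90° − 42.59° = 47.41°.

47.4°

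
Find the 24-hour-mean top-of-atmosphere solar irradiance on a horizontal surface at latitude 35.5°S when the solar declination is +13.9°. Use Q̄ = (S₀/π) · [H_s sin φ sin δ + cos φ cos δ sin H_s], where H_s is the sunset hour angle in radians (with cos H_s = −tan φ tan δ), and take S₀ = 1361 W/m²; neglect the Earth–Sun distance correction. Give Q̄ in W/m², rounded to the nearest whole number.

cos H_s = −tan(-35.5°) · tan(13.9°) = 0.1765, so H_s = arccos(0.1765) = 79.83°. In radians, H_s = 1.3933.
H_s sin φ sin δ = 1.3933 × -0.5807 × 0.2402 = -0.1943.
cos φ cos δ sin H_s = 0.8141 × 0.9707 × 0.9843 = 0.7778.
Q̄ = (1361/π) × (-0.1943 + 0.7778) = 433.22 × 0.5835 = 252.78 W/m².

253 W/m²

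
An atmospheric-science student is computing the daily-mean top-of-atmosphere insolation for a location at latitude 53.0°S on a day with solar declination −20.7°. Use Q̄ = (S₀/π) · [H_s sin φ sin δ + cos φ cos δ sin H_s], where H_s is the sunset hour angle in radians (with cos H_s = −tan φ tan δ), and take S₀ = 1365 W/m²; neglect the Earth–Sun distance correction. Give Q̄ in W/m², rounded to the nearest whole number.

The sunset hour angle satisfies cos H_s = −tan φ tan δ = -0.5014, giving H_s = 120.09°. In radians, H_s = 2.0960.
H_s sin φ sin δ = 2.0960 × -0.7986 × -0.3535 = 0.5917.
cos φ cos δ sin H_s = 0.6018 × 0.9354 × 0.8652 = 0.4870.
Q̄ = (1365/π) × (0.5917 + 0.4870) = 434.49 × 1.0787 = 468.68 W/m².

469 W/m²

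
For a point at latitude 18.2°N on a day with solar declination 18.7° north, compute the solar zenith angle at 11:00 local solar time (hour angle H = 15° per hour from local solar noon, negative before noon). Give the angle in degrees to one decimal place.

14.2°

Hour angle H = 15° × (11 − 12) = -15.00°.
cos θ_z = sin φ sin δ + cos φ cos δ cos H = (0.3123)(0.3206) + (0.9500)(0.9472)(0.9659) = 0.9693.
θ_z = arccos(0.9693) = 14.23°.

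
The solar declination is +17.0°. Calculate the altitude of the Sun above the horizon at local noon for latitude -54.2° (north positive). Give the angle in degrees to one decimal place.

At local solar noon the hour angle is zero, so the elevation is 90° − |φ − δ| = 90° − |-54.2° − (17.0°)| = 90° − 71.2° = 18.8°.

18.8°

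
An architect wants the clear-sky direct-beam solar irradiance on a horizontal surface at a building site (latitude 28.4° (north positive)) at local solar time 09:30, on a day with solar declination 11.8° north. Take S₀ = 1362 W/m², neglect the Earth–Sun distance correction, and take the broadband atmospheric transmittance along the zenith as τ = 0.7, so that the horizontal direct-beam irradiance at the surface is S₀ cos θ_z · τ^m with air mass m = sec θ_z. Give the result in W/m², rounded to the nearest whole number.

Hour angle H = 15° × (9.5 − 12) = -37.50°.
cos θ_z = sin(28.4°) sin(11.8°) + cos(28.4°) cos(11.8°) cos(-37.50°) = 0.0973 + 0.6831 = 0.7804.
Air mass m = 1/cos θ_z = 1/0.7804 = 1.281; τ^m = 0.7^1.281 = 0.6332.
Surface direct beam = 1362 × 0.7804 × 0.6332 = 673.03 W/m².

673 W/m²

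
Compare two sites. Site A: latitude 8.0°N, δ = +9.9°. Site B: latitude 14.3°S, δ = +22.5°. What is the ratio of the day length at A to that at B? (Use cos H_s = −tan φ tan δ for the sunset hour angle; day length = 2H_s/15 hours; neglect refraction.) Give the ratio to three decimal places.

A: H_s = arccos(−tan 8.0° · tan 9.9°) = 91.41°, so 2H_s/15 = 12.1880 h.
B: H_s = arccos(−tan -14.3° · tan 22.5°) = 83.94°, so 2H_s/15 = 11.1920 h.
Ratio A/B = 12.1880 / 11.1920 = 1.0890.

1.089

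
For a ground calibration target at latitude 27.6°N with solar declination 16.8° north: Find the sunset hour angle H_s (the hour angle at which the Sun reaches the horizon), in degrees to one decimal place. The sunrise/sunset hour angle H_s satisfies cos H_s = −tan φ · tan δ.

The sunset hour angle satisfies cos H_s = −tan φ tan δ = -0.1578, giving H_s = 99.08°.

99.1°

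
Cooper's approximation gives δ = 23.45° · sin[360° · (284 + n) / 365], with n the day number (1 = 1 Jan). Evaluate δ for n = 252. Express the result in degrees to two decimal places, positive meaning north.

+4.61°

360 × (284 + 252) / 365 = 528.658°; sin(528.658°) = 0.1967.
δ = 23.45 × 0.1967 = 4.613° ≈ +4.61°.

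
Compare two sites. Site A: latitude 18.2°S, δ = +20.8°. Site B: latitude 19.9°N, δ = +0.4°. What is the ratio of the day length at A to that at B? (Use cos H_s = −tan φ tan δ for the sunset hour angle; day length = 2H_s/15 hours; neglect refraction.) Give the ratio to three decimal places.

A: H_s = arccos(−tan -18.2° · tan 20.8°) = 82.83°, so 2H_s/15 = 11.0440 h.
B: H_s = arccos(−tan 19.9° · tan 0.4°) = 90.14°, so 2H_s/15 = 12.0187 h.
Ratio A/B = 11.0440 / 12.0187 = 0.9189.

0.919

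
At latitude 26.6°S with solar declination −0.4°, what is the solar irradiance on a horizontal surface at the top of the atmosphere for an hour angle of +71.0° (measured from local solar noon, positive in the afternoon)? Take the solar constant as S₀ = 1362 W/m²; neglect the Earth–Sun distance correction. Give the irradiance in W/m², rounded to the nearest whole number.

401 W/m²

cos θ_z = sin(-26.6°) sin(-0.4°) + cos(-26.6°) cos(-0.4°) cos(71.00°) = 0.0031 + 0.2911 = 0.2942.
Top-of-atmosphere irradiance = S₀ cos θ_z = 1362 × 0.2942 = 400.70 W/m².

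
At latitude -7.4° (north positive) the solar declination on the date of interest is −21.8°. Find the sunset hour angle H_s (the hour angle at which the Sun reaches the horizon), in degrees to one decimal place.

The sunset hour angle satisfies cos H_s = −tan φ tan δ = -0.0519, giving H_s = 92.97°.

93.0°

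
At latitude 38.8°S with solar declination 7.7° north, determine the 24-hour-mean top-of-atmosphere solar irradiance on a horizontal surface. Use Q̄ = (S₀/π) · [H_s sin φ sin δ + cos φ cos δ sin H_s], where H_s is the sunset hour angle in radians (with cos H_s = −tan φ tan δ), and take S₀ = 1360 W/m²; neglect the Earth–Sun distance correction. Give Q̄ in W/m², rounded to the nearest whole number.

279 W/m²

cos H_s = −tan(-38.8°) · tan(7.7°) = 0.1087, so H_s = arccos(0.1087) = 83.76°. In radians, H_s = 1.4619.
H_s sin φ sin δ = 1.4619 × -0.6266 × 0.1340 = -0.1227.
cos φ cos δ sin H_s = 0.7793 × 0.9910 × 0.9941 = 0.7677.
Q̄ = (1360/π) × (-0.1227 + 0.7677) = 432.90 × 0.6450 = 279.22 W/m².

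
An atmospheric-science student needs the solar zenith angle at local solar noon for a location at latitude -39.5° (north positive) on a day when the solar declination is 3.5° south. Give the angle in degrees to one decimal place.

At local solar noon the hour angle is zero, so the zenith angle is |φ − δ| = |-39.5° − (-3.5°)| = 36.0°.

36.0°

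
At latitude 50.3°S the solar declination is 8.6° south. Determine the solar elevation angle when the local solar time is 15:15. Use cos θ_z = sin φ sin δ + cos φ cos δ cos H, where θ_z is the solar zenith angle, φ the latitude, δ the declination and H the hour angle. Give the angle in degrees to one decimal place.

32.1°

Hour angle H = 15° × (15.25 − 12) = 48.75°.
With φ = -50.3°, δ = -8.6°, H = 48.75°: sin φ sin δ = 0.1151, cos φ cos δ cos H = 0.4164, so cos θ_z = 0.5315.
θ_z = arccos(0.5315) = 57.89°, so the elevation is 90° − 57.89° = 32.11°.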